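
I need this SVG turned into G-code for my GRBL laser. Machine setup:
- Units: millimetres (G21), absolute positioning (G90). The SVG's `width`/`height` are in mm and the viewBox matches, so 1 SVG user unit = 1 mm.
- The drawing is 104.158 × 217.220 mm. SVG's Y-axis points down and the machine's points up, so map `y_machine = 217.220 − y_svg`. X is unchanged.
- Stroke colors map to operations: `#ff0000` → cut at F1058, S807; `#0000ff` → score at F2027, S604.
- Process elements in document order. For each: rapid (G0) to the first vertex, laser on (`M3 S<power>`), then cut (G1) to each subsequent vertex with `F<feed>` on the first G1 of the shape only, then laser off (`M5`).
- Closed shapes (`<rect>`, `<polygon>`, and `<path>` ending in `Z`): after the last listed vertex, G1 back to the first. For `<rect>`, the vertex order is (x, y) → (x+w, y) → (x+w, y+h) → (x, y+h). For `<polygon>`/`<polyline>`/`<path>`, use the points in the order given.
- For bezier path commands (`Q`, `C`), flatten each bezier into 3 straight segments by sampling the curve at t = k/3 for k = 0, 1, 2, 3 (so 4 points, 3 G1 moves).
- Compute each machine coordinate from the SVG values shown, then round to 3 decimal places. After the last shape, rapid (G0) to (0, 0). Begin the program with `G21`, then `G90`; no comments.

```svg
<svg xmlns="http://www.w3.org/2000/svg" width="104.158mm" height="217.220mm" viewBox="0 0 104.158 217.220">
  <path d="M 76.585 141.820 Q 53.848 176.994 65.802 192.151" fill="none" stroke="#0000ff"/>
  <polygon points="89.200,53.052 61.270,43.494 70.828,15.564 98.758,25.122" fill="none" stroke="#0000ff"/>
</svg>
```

G21
G90
G0 X76.585 Y75.400
M3 S604
G1 X65.282 Y54.175 F2027
G1 X61.687 Y37.398
G1 X65.802 Y25.069
M5
G0 X89.200 Y164.168
M3 S604
G1 X61.270 Y173.726 F2027
G1 X70.828 Y201.656
G1 X98.758 Y192.098
G1 X89.200 Y164.168
M5
G0 X0.000 Y0.000

viewBox `0 0 104.158 217.220` with mm width/height → 1 unit = 1 mm. Flip: y_m = 217.220 − y_svg.

**Shape 1** — `<path>` quadratic bezier, stroke `#0000ff` → score (S604, F2027). Control points (SVG): P0=(76.585,141.820), P1=(53.848,176.994), P2=(65.802,192.151); sampled at t=k/3. Machine vertices: (76.585,75.400) → (65.282,54.175) → (61.687,37.398) → (65.802,25.069). Open path.

**Shape 2** — `<polygon>` regular polygon, stroke `#0000ff` → score (S604, F2027). Machine vertices: (89.200,164.168) → (61.270,173.726) → (70.828,201.656) → (98.758,192.098) → (89.200,164.168). Closed: final G1 returns to the first vertex.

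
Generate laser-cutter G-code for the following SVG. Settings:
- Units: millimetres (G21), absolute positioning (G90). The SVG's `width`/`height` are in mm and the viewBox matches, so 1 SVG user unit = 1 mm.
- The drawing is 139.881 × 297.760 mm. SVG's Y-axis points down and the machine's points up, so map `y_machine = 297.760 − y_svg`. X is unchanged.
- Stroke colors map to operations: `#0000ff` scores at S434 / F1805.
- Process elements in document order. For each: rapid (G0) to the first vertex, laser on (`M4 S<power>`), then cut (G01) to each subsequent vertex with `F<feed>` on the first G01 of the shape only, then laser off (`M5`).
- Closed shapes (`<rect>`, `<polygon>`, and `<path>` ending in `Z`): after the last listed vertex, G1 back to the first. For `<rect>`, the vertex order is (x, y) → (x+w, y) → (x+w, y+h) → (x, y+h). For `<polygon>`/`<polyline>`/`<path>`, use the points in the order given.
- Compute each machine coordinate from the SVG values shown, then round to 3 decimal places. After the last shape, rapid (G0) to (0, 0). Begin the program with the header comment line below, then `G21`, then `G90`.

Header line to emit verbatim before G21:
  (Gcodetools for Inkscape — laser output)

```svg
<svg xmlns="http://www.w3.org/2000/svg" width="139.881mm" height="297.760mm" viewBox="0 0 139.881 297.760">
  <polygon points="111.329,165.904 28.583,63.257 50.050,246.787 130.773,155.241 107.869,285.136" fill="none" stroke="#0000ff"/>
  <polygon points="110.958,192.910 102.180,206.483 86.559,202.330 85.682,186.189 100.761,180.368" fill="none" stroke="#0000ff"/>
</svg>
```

(Gcodetools for Inkscape — laser output)
G21
G90
G0 X111.329 Y131.856
M4 S434
G01 X28.583 Y234.503 F1805
G01 X50.050 Y50.973
G01 X130.773 Y142.519
G01 X107.869 Y12.624
G01 X111.329 Y131.856
M5
G0 X110.958 Y104.850
M4 S434
G01 X102.180 Y91.277 F1805
G01 X86.559 Y95.430
G01 X85.682 Y111.571
G01 X100.761 Y117.392
G01 X110.958 Y104.850
M5
G0 X0.000 Y0.000

1 u = 1 mm; y_m = 297.760 − y.

[1] `<polygon>` closed polygon, #0000ff→score S434 F1805: (111.329,131.856) → (28.583,234.503) → (50.050,50.973) → (130.773,142.519) → (107.869,12.624) → (111.329,131.856) (closed)

[2] `<polygon>` regular polygon, #0000ff→score S434 F1805: (110.958,104.850) → (102.180,91.277) → (86.559,95.430) → (85.682,111.571) → (100.761,117.392) → (110.958,104.850) (closed)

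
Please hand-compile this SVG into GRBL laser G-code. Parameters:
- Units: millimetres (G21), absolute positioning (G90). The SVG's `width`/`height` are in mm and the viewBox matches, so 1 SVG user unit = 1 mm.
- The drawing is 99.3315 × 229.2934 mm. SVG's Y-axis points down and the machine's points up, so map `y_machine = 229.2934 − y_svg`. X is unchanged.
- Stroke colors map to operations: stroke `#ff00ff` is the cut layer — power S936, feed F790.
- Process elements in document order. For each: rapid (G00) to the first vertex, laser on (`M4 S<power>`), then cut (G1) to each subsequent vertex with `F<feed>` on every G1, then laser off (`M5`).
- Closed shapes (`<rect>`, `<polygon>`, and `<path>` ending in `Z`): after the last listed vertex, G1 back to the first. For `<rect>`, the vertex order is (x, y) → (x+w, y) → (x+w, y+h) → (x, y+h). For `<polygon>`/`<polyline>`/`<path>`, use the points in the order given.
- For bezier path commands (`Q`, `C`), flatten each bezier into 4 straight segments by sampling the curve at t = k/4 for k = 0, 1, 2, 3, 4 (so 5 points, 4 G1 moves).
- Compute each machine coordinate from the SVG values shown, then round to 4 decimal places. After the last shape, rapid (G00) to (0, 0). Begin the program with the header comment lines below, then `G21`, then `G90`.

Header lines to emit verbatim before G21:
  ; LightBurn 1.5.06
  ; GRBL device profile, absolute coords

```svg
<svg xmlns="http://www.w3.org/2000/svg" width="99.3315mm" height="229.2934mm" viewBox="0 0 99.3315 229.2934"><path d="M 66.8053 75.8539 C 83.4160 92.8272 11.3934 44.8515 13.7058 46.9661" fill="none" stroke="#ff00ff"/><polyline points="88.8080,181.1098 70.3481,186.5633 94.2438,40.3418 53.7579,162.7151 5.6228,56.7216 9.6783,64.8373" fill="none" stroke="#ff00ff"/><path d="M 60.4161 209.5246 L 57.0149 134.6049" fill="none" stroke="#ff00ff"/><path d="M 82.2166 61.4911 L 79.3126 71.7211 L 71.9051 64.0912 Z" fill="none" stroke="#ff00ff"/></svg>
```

; LightBurn 1.5.06
; GRBL device profile, absolute coords
G21
G90
G00 X66.8053 Y153.4395
M4 S936
G1 X65.1910 Y151.0900 F790
G1 X45.6174 Y162.3114 F790
G1 X23.3629 Y176.3188 F790
G1 X13.7058 Y182.3273 F790
M5
G00 X88.8080 Y48.1836
M4 S936
G1 X70.3481 Y42.7301 F790
G1 X94.2438 Y188.9516 F790
G1 X53.7579 Y66.5783 F790
G1 X5.6228 Y172.5718 F790
G1 X9.6783 Y164.4561 F790
M5
G00 X60.4161 Y19.7688
M4 S936
G1 X57.0149 Y94.6885 F790
M5
G00 X82.2166 Y167.8023
M4 S936
G1 X79.3126 Y157.5723 F790
G1 X71.9051 Y165.2022 F790
G1 X82.2166 Y167.8023 F790
M5
G00 X0.0000 Y0.0000

1 u = 1 mm; y_m = 229.2934 − y.

[1] `<path>` cubic bezier, #ff00ff→cut S936 F790: (66.8053,153.4395) → (65.1910,151.0900) → (45.6174,162.3114) → (23.3629,176.3188) → (13.7058,182.3273)

[2] `<polyline>` open polyline, #ff00ff→cut S936 F790: (88.8080,48.1836) → (70.3481,42.7301) → (94.2438,188.9516) → (53.7579,66.5783) → (5.6228,172.5718) → (9.6783,164.4561)

[3] `<path>` line segment, #ff00ff→cut S936 F790: (60.4161,19.7688) → (57.0149,94.6885)

[4] `<path>` regular polygon, #ff00ff→cut S936 F790: (82.2166,167.8023) → (79.3126,157.5723) → (71.9051,165.2022) → (82.2166,167.8023) (closed)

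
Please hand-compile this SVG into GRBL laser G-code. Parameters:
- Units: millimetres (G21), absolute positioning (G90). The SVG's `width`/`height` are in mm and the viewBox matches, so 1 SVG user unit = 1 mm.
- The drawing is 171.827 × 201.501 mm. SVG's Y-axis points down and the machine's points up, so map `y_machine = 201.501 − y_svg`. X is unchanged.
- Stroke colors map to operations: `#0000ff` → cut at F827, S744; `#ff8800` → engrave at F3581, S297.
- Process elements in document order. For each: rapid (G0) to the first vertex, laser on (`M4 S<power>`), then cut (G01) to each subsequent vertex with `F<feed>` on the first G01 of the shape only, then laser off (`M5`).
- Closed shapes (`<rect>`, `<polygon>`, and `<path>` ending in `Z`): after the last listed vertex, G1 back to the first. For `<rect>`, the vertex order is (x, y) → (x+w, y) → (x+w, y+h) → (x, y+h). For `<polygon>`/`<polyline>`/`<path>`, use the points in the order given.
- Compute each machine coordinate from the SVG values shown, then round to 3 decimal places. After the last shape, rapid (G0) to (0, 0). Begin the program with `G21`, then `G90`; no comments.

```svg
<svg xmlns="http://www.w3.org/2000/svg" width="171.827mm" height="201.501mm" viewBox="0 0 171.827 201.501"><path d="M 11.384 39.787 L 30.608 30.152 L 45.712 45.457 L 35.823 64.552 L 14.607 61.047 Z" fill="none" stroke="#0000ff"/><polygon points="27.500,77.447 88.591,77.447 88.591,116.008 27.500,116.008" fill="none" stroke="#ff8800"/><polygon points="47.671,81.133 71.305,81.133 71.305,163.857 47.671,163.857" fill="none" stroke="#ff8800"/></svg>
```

viewBox `0 0 171.827 201.501` with mm width/height → 1 unit = 1 mm. Flip: y_m = 201.501 − y_svg.

**Shape 1** — `<path>` regular polygon, stroke `#0000ff` → cut (S744, F827). Machine vertices: (11.384,161.714) → (30.608,171.349) → (45.712,156.044) → (35.823,136.949) → (14.607,140.454) → (11.384,161.714). Closed: final G1 returns to the first vertex.

**Shape 2** — `<polygon>` rectangle, stroke `#ff8800` → engrave (S297, F3581). Machine vertices: (27.500,124.054) → (88.591,124.054) → (88.591,85.493) → (27.500,85.493) → (27.500,124.054). Closed: final G1 returns to the first vertex.

**Shape 3** — `<polygon>` rectangle, stroke `#ff8800` → engrave (S297, F3581). Machine vertices: (47.671,120.368) → (71.305,120.368) → (71.305,37.644) → (47.671,37.644) → (47.671,120.368). Closed: final G1 returns to the first vertex.

G21
G90
G0 X11.384 Y161.714
M4 S744
G01 X30.608 Y171.349 F827
G01 X45.712 Y156.044
G01 X35.823 Y136.949
G01 X14.607 Y140.454
G01 X11.384 Y161.714
M5
G0 X27.500 Y124.054
M4 S297
G01 X88.591 Y124.054 F3581
G01 X88.591 Y85.493
G01 X27.500 Y85.493
G01 X27.500 Y124.054
M5
G0 X47.671 Y120.368
M4 S297
G01 X71.305 Y120.368 F3581
G01 X71.305 Y37.644
G01 X47.671 Y37.644
G01 X47.671 Y120.368
M5
G0 X0.000 Y0.000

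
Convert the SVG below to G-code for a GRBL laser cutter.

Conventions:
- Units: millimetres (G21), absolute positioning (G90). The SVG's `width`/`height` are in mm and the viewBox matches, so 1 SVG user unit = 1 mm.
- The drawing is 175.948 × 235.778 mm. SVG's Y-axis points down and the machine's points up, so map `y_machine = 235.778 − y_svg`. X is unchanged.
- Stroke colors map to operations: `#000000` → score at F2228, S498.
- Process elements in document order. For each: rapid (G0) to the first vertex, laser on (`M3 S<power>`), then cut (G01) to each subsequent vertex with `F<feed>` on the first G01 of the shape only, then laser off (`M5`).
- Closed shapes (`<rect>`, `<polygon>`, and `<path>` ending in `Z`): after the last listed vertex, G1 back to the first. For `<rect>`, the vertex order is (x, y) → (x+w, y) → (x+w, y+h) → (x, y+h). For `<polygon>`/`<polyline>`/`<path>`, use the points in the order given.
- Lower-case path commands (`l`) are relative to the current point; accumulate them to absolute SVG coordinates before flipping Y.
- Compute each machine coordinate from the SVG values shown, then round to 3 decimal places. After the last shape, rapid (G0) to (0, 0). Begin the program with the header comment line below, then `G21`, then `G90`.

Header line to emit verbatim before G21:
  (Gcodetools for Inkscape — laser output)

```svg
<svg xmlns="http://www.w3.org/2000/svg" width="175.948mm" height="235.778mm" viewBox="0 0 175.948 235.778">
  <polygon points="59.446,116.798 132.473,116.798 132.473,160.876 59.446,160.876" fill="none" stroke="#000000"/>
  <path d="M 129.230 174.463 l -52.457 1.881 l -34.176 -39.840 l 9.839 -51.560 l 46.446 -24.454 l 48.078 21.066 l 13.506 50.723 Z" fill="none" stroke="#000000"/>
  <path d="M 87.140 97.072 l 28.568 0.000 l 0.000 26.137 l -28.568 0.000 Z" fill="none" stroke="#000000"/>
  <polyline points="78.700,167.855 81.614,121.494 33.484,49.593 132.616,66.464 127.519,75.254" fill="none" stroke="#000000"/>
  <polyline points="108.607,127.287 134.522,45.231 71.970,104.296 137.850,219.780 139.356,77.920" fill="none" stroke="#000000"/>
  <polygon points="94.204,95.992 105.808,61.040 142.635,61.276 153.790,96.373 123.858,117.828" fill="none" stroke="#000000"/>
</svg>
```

(Gcodetools for Inkscape — laser output)
G21
G90
G0 X59.446 Y118.980
M3 S498
G01 X132.473 Y118.980 F2228
G01 X132.473 Y74.902
G01 X59.446 Y74.902
G01 X59.446 Y118.980
M5
G0 X129.230 Y61.315
M3 S498
G01 X76.773 Y59.434 F2228
G01 X42.597 Y99.274
G01 X52.436 Y150.834
G01 X98.882 Y175.288
G01 X146.960 Y154.222
G01 X160.466 Y103.499
G01 X129.230 Y61.315
M5
G0 X87.140 Y138.706
M3 S498
G01 X115.708 Y138.706 F2228
G01 X115.708 Y112.569
G01 X87.140 Y112.569
G01 X87.140 Y138.706
M5
G0 X78.700 Y67.923
M3 S498
G01 X81.614 Y114.284 F2228
G01 X33.484 Y186.185
G01 X132.616 Y169.314
G01 X127.519 Y160.524
M5
G0 X108.607 Y108.491
M3 S498
G01 X134.522 Y190.547 F2228
G01 X71.970 Y131.482
G01 X137.850 Y15.998
G01 X139.356 Y157.858
M5
G0 X94.204 Y139.786
M3 S498
G01 X105.808 Y174.738 F2228
G01 X142.635 Y174.502
G01 X153.790 Y139.405
G01 X123.858 Y117.950
G01 X94.204 Y139.786
M5
G0 X0.000 Y0.000

1 u = 1 mm; y_m = 235.778 − y.

[1] `<polygon>` rectangle, #000000→score S498 F2228: (59.446,118.980) → (132.473,118.980) → (132.473,74.902) → (59.446,74.902) → (59.446,118.980) (closed)

[2] `<path>` regular polygon, #000000→score S498 F2228: (129.230,61.315) → (76.773,59.434) → (42.597,99.274) → (52.436,150.834) → (98.882,175.288) → (146.960,154.222) → (160.466,103.499) → (129.230,61.315) (closed)

[3] `<path>` rectangle, #000000→score S498 F2228: (87.140,138.706) → (115.708,138.706) → (115.708,112.569) → (87.140,112.569) → (87.140,138.706) (closed)

[4] `<polyline>` open polyline, #000000→score S498 F2228: (78.700,67.923) → (81.614,114.284) → (33.484,186.185) → (132.616,169.314) → (127.519,160.524)

[5] `<polyline>` open polyline, #000000→score S498 F2228: (108.607,108.491) → (134.522,190.547) → (71.970,131.482) → (137.850,15.998) → (139.356,157.858)

[6] `<polygon>` regular polygon, #000000→score S498 F2228: (94.204,139.786) → (105.808,174.738) → (142.635,174.502) → (153.790,139.405) → (123.858,117.950) → (94.204,139.786) (closed)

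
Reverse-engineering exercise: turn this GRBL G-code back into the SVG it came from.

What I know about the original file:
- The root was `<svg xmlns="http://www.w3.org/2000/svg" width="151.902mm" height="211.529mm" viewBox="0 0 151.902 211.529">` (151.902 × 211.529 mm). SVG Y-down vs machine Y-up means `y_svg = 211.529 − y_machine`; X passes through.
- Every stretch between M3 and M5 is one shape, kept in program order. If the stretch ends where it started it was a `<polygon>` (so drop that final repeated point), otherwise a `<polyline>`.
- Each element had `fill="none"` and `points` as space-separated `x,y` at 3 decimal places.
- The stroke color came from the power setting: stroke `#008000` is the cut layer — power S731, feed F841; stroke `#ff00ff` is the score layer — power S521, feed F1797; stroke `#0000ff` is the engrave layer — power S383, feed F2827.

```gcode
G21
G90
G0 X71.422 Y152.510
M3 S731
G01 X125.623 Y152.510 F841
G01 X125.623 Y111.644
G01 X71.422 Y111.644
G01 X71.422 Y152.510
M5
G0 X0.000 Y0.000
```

Machine Y-up, SVG Y-down with viewBox height 211.529, so y_svg = 211.529 − y_machine; X carries over. Every run uses S731, so all elements get stroke `#008000` (cut).

Run 1: The run returns to its start, so emit a `<polygon>` with points (Y-flipped): 71.422,59.019 125.623,59.019 125.623,99.885 71.422,99.885.

<svg xmlns="http://www.w3.org/2000/svg" width="151.902mm" height="211.529mm" viewBox="0 0 151.902 211.529">
  <polygon points="71.422,59.019 125.623,59.019 125.623,99.885 71.422,99.885" fill="none" stroke="#008000"/>
</svg>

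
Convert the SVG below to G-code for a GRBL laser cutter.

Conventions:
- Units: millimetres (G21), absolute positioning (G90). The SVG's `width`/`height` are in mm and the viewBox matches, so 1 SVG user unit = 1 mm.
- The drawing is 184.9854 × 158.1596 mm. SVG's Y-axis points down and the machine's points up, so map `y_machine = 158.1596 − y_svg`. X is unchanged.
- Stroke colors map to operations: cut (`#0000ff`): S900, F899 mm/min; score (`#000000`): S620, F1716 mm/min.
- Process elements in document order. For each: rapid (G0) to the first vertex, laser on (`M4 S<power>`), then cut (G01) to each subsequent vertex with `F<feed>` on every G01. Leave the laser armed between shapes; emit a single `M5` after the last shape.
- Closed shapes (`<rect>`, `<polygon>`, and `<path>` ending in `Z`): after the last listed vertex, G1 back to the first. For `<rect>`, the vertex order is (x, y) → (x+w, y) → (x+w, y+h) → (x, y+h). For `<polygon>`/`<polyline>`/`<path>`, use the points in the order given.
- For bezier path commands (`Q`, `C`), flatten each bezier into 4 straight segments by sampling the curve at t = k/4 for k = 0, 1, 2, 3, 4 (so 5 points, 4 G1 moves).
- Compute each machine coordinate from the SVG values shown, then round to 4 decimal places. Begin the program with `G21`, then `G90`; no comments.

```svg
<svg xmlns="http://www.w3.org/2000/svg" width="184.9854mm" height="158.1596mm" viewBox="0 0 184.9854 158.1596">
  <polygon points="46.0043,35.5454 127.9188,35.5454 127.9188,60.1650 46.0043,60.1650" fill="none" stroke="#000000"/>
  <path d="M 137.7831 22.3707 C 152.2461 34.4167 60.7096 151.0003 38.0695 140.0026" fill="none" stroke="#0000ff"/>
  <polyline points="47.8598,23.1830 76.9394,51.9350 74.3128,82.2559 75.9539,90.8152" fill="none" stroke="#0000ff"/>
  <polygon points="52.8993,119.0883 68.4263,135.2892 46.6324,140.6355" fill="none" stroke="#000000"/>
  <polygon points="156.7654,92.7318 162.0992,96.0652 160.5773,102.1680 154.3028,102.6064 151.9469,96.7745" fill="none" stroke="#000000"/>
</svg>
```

G21
G90
G0 X46.0043 Y122.6142
M4 S620
G01 X127.9188 Y122.6142 F1716
G01 X127.9188 Y97.9946 F1716
G01 X46.0043 Y97.9946 F1716
G01 X46.0043 Y122.6142 F1716
G0 X137.7831 Y135.7889
M4 S900
G01 X131.4882 Y110.7805 F899
G01 X101.8400 Y68.3316 F899
G01 X65.2349 Y30.2034 F899
G01 X38.0695 Y18.1570 F899
G0 X47.8598 Y134.9766
M4 S900
G01 X76.9394 Y106.2246 F899
G01 X74.3128 Y75.9037 F899
G01 X75.9539 Y67.3444 F899
G0 X52.8993 Y39.0713
M4 S620
G01 X68.4263 Y22.8704 F1716
G01 X46.6324 Y17.5241 F1716
G01 X52.8993 Y39.0713 F1716
G0 X156.7654 Y65.4278
M4 S620
G01 X162.0992 Y62.0944 F1716
G01 X160.5773 Y55.9916 F1716
G01 X154.3028 Y55.5532 F1716
G01 X151.9469 Y61.3851 F1716
G01 X156.7654 Y65.4278 F1716
M5

Since the viewBox matches the mm dimensions, user units are millimetres directly. The only transform is the Y-flip y_m = 158.1596 − y_svg.

Shape 1 is a rectangle drawn with `<polygon>`. Its stroke #000000 means score at S620, F1716. After flipping Y the toolpath is (46.0043,122.6142) → (127.9188,122.6142) → (127.9188,97.9946) → (46.0043,97.9946) → (46.0043,122.6142), returning to the start.

Shape 2 is a cubic bezier drawn with `<path>`. Its stroke #0000ff means cut at S900, F899. After flipping Y the toolpath is (137.7831,135.7889) → (131.4882,110.7805) → (101.8400,68.3316) → (65.2349,30.2034) → (38.0695,18.1570).

Shape 3 is a open polyline drawn with `<polyline>`. Its stroke #0000ff means cut at S900, F899. After flipping Y the toolpath is (47.8598,134.9766) → (76.9394,106.2246) → (74.3128,75.9037) → (75.9539,67.3444).

Shape 4 is a regular polygon drawn with `<polygon>`. Its stroke #000000 means score at S620, F1716. After flipping Y the toolpath is (52.8993,39.0713) → (68.4263,22.8704) → (46.6324,17.5241) → (52.8993,39.0713), returning to the start.

Shape 5 is a regular polygon drawn with `<polygon>`. Its stroke #000000 means score at S620, F1716. After flipping Y the toolpath is (156.7654,65.4278) → (162.0992,62.0944) → (160.5773,55.9916) → (154.3028,55.5532) → (151.9469,61.3851) → (156.7654,65.4278), returning to the start.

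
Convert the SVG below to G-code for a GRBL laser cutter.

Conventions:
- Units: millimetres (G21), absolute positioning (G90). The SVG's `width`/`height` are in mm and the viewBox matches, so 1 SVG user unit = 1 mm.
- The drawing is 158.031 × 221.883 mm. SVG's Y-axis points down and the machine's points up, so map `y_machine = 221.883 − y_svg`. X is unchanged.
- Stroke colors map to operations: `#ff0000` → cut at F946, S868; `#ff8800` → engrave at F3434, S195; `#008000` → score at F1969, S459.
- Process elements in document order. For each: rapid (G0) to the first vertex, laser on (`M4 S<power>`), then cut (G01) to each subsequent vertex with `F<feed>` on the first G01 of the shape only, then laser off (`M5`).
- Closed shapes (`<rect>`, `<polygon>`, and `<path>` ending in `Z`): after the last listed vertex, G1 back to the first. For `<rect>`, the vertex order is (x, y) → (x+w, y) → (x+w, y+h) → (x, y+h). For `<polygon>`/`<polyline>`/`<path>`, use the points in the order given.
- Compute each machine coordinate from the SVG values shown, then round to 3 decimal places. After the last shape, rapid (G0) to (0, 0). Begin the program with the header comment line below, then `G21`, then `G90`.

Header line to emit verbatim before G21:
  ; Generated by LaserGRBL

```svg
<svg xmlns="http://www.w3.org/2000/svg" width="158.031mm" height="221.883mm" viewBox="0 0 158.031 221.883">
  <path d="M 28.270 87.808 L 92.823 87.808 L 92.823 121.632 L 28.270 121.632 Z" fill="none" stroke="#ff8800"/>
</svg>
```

; Generated by LaserGRBL
G21
G90
G0 X28.270 Y134.075
M4 S195
G01 X92.823 Y134.075 F3434
G01 X92.823 Y100.251
G01 X28.270 Y100.251
G01 X28.270 Y134.075
M5
G0 X0.000 Y0.000

viewBox `0 0 158.031 221.883` with mm width/height → 1 unit = 1 mm. Flip: y_m = 221.883 − y_svg.

**Shape 1** — `<path>` rectangle, stroke `#ff8800` → engrave (S195, F3434). Machine vertices: (28.270,134.075) → (92.823,134.075) → (92.823,100.251) → (28.270,100.251) → (28.270,134.075). Closed: final G1 returns to the first vertex.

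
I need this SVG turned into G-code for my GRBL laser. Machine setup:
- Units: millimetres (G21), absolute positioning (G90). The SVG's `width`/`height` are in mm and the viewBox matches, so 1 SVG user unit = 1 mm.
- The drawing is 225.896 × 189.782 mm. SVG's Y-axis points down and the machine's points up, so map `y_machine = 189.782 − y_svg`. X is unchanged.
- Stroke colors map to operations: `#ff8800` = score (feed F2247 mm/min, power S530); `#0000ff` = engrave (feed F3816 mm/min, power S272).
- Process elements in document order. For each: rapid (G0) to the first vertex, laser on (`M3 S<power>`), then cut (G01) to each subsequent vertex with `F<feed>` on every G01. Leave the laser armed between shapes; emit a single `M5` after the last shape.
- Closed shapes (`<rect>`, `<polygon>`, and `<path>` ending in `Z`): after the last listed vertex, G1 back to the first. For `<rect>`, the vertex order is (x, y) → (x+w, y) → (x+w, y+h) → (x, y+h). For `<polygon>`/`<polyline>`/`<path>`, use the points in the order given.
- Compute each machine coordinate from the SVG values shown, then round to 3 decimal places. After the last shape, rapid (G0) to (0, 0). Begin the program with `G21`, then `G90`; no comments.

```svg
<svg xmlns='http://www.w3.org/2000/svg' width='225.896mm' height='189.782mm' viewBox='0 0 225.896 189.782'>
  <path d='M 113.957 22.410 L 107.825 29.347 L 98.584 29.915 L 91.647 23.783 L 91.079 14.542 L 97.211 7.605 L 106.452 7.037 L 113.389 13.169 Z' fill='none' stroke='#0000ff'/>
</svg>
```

G21
G90
G0 X113.957 Y167.372
M3 S272
G01 X107.825 Y160.435 F3816
G01 X98.584 Y159.867 F3816
G01 X91.647 Y165.999 F3816
G01 X91.079 Y175.240 F3816
G01 X97.211 Y182.177 F3816
G01 X106.452 Y182.745 F3816
G01 X113.389 Y176.613 F3816
G01 X113.957 Y167.372 F3816
M5
G0 X0.000 Y0.000

1 u = 1 mm; y_m = 189.782 − y.

[1] `<path>` regular polygon, #0000ff→engrave S272 F3816: (113.957,167.372) → (107.825,160.435) → (98.584,159.867) → (91.647,165.999) → (91.079,175.240) → (97.211,182.177) → (106.452,182.745) → (113.389,176.613) → (113.957,167.372) (closed)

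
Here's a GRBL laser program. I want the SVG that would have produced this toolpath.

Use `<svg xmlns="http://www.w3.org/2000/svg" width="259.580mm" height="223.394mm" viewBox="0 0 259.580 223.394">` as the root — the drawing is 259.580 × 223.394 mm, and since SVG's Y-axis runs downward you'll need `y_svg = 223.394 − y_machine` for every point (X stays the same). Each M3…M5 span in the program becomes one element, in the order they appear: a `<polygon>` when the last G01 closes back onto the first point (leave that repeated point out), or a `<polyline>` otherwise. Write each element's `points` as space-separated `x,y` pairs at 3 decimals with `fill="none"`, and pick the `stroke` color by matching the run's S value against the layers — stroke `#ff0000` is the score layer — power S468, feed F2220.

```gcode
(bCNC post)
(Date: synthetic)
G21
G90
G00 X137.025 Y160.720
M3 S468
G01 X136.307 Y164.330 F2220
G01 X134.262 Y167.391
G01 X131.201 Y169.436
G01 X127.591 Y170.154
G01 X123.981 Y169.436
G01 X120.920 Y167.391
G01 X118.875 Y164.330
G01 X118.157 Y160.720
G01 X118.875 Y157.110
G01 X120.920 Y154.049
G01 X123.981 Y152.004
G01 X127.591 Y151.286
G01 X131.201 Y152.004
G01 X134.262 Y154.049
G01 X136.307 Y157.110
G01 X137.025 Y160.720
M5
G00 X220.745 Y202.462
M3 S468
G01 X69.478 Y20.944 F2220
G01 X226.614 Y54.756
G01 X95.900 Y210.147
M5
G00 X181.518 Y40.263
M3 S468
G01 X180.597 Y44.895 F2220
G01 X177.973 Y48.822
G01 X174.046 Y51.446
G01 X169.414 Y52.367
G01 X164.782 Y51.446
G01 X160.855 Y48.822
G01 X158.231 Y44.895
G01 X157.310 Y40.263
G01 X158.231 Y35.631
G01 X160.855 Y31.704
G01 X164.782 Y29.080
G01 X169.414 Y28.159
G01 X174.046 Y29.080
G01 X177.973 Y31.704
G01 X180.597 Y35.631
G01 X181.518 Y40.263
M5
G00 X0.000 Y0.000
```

<svg xmlns="http://www.w3.org/2000/svg" width="259.580mm" height="223.394mm" viewBox="0 0 259.580 223.394">
  <polygon points="137.025,62.674 136.307,59.064 134.262,56.003 131.201,53.958 127.591,53.240 123.981,53.958 120.920,56.003 118.875,59.064 118.157,62.674 118.875,66.284 120.920,69.345 123.981,71.390 127.591,72.108 131.201,71.390 134.262,69.345 136.307,66.284" fill="none" stroke="#ff0000"/>
  <polyline points="220.745,20.932 69.478,202.450 226.614,168.638 95.900,13.247" fill="none" stroke="#ff0000"/>
  <polygon points="181.518,183.131 180.597,178.499 177.973,174.572 174.046,171.948 169.414,171.027 164.782,171.948 160.855,174.572 158.231,178.499 157.310,183.131 158.231,187.763 160.855,191.690 164.782,194.314 169.414,195.235 174.046,194.314 177.973,191.690 180.597,187.763" fill="none" stroke="#ff0000"/>
</svg>

Machine Y-up, SVG Y-down with viewBox height 223.394, so y_svg = 223.394 − y_machine; X carries over. Every run uses S468, so all elements get stroke `#ff0000` (score).

Run 1: The run returns to its start, so emit a `<polygon>` with points (Y-flipped): 137.025,62.674 136.307,59.064 134.262,56.003 131.201,53.958 127.591,53.240 123.981,53.958 120.920,56.003 118.875,59.064 118.157,62.674 118.875,66.284 120.920,69.345 123.981,71.390 127.591,72.108 131.201,71.390 134.262,69.345 136.307,66.284.

Run 2: The run is open, so emit a `<polyline>` with points (Y-flipped): 220.745,20.932 69.478,202.450 226.614,168.638 95.900,13.247.

Run 3: The run returns to its start, so emit a `<polygon>` with points (Y-flipped): 181.518,183.131 180.597,178.499 177.973,174.572 174.046,171.948 169.414,171.027 164.782,171.948 160.855,174.572 158.231,178.499 157.310,183.131 158.231,187.763 160.855,191.690 164.782,194.314 169.414,195.235 174.046,194.314 177.973,191.690 180.597,187.763.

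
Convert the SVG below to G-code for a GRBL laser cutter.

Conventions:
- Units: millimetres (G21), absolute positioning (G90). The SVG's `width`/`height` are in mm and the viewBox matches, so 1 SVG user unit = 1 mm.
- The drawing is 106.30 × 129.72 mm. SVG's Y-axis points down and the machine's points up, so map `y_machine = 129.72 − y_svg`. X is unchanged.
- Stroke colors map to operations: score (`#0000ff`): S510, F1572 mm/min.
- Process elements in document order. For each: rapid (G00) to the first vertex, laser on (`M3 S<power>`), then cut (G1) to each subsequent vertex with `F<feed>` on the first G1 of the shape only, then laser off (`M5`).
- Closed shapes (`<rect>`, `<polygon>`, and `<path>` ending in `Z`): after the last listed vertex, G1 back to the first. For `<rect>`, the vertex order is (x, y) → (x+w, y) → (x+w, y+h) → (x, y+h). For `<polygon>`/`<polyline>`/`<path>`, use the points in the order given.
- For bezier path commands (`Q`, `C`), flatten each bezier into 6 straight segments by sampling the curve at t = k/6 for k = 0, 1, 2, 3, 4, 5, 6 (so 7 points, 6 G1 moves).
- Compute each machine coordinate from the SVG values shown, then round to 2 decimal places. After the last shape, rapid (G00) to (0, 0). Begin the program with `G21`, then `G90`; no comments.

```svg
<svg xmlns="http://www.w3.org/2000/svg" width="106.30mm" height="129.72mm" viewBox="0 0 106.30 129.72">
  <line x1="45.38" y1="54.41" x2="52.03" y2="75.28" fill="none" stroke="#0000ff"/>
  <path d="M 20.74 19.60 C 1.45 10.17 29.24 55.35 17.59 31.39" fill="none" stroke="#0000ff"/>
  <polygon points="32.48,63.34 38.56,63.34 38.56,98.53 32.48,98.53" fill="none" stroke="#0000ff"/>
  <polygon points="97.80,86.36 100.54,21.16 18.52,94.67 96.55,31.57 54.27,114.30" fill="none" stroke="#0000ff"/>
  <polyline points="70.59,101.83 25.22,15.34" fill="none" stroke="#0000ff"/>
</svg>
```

1 u = 1 mm; y_m = 129.72 − y.

[1] `<line>` line segment, #0000ff→score S510 F1572: (45.38,75.31) → (52.03,54.44)

[2] `<path>` cubic bezier, #0000ff→score S510 F1572: (20.74,110.12) → (14.62,110.86) → (13.94,105.93) → (16.30,98.78) → (19.30,92.83) → (20.53,91.54) → (17.59,98.33)

[3] `<polygon>` rectangle, #0000ff→score S510 F1572: (32.48,66.38) → (38.56,66.38) → (38.56,31.19) → (32.48,31.19) → (32.48,66.38) (closed)

[4] `<polygon>` closed polygon, #0000ff→score S510 F1572: (97.80,43.36) → (100.54,108.56) → (18.52,35.05) → (96.55,98.15) → (54.27,15.42) → (97.80,43.36) (closed)

[5] `<polyline>` line segment, #0000ff→score S510 F1572: (70.59,27.89) → (25.22,114.38)

G21
G90
G00 X45.38 Y75.31
M3 S510
G1 X52.03 Y54.44 F1572
M5
G00 X20.74 Y110.12
M3 S510
G1 X14.62 Y110.86 F1572
G1 X13.94 Y105.93
G1 X16.30 Y98.78
G1 X19.30 Y92.83
G1 X20.53 Y91.54
G1 X17.59 Y98.33
M5
G00 X32.48 Y66.38
M3 S510
G1 X38.56 Y66.38 F1572
G1 X38.56 Y31.19
G1 X32.48 Y31.19
G1 X32.48 Y66.38
M5
G00 X97.80 Y43.36
M3 S510
G1 X100.54 Y108.56 F1572
G1 X18.52 Y35.05
G1 X96.55 Y98.15
G1 X54.27 Y15.42
G1 X97.80 Y43.36
M5
G00 X70.59 Y27.89
M3 S510
G1 X25.22 Y114.38 F1572
M5
G00 X0.00 Y0.00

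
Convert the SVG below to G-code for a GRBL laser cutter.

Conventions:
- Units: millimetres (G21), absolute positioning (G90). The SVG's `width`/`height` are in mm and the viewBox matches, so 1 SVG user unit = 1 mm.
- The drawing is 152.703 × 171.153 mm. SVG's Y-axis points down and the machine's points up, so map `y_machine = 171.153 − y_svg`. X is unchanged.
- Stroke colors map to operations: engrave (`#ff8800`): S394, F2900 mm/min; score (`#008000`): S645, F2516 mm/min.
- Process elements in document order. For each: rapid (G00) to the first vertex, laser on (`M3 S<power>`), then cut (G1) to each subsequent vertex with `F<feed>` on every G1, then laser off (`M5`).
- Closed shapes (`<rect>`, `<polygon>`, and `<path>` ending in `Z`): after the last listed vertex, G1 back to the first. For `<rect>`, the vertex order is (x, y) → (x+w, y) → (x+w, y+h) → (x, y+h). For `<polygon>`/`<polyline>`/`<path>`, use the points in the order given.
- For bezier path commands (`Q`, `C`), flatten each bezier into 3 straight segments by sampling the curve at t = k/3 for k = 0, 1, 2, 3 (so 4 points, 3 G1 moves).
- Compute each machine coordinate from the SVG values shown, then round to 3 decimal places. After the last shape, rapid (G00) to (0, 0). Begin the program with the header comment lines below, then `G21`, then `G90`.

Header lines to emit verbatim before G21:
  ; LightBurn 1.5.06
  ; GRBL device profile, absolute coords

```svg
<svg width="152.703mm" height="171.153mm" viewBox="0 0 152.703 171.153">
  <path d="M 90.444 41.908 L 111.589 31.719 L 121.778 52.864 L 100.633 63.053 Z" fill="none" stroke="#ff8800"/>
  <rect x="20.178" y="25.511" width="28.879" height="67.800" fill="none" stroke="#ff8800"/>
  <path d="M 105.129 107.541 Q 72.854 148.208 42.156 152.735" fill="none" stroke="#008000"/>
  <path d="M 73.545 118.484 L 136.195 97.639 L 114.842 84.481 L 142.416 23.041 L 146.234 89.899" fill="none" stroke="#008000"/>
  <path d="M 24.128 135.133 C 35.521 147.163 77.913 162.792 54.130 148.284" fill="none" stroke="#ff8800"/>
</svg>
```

viewBox `0 0 152.703 171.153` with mm width/height → 1 unit = 1 mm. Flip: y_m = 171.153 − y_svg.

**Shape 1** — `<path>` regular polygon, stroke `#ff8800` → engrave (S394, F2900). Machine vertices: (90.444,129.245) → (111.589,139.434) → (121.778,118.289) → (100.633,108.100) → (90.444,129.245). Closed: final G1 returns to the first vertex.

**Shape 2** — `<rect>` rectangle, stroke `#ff8800` → engrave (S394, F2900). Machine vertices: (20.178,145.642) → (49.057,145.642) → (49.057,77.842) → (20.178,77.842) → (20.178,145.642). Closed: final G1 returns to the first vertex.

**Shape 3** — `<path>` quadratic bezier, stroke `#008000` → score (S645, F2516). Control points (SVG): P0=(105.129,107.541), P1=(72.854,148.208), P2=(42.156,152.735); sampled at t=k/3. Machine vertices: (105.129,63.612) → (83.788,40.516) → (62.797,25.452) → (42.156,18.418). Open path.

**Shape 4** — `<path>` open polyline, stroke `#008000` → score (S645, F2516). Machine vertices: (73.545,52.669) → (136.195,73.514) → (114.842,86.672) → (142.416,148.112) → (146.234,81.254). Open path.

**Shape 5** — `<path>` cubic bezier, stroke `#ff8800` → engrave (S394, F2900). Control points (SVG): P0=(24.128,135.133), P1=(35.521,147.163), P2=(77.913,162.792), P3=(54.130,148.284); sampled at t=k/3. Machine vertices: (24.128,36.020) → (42.255,24.040) → (59.454,17.157) → (54.130,22.869). Open path.

; LightBurn 1.5.06
; GRBL device profile, absolute coords
G21
G90
G00 X90.444 Y129.245
M3 S394
G1 X111.589 Y139.434 F2900
G1 X121.778 Y118.289 F2900
G1 X100.633 Y108.100 F2900
G1 X90.444 Y129.245 F2900
M5
G00 X20.178 Y145.642
M3 S394
G1 X49.057 Y145.642 F2900
G1 X49.057 Y77.842 F2900
G1 X20.178 Y77.842 F2900
G1 X20.178 Y145.642 F2900
M5
G00 X105.129 Y63.612
M3 S645
G1 X83.788 Y40.516 F2516
G1 X62.797 Y25.452 F2516
G1 X42.156 Y18.418 F2516
M5
G00 X73.545 Y52.669
M3 S645
G1 X136.195 Y73.514 F2516
G1 X114.842 Y86.672 F2516
G1 X142.416 Y148.112 F2516
G1 X146.234 Y81.254 F2516
M5
G00 X24.128 Y36.020
M3 S394
G1 X42.255 Y24.040 F2900
G1 X59.454 Y17.157 F2900
G1 X54.130 Y22.869 F2900
M5
G00 X0.000 Y0.000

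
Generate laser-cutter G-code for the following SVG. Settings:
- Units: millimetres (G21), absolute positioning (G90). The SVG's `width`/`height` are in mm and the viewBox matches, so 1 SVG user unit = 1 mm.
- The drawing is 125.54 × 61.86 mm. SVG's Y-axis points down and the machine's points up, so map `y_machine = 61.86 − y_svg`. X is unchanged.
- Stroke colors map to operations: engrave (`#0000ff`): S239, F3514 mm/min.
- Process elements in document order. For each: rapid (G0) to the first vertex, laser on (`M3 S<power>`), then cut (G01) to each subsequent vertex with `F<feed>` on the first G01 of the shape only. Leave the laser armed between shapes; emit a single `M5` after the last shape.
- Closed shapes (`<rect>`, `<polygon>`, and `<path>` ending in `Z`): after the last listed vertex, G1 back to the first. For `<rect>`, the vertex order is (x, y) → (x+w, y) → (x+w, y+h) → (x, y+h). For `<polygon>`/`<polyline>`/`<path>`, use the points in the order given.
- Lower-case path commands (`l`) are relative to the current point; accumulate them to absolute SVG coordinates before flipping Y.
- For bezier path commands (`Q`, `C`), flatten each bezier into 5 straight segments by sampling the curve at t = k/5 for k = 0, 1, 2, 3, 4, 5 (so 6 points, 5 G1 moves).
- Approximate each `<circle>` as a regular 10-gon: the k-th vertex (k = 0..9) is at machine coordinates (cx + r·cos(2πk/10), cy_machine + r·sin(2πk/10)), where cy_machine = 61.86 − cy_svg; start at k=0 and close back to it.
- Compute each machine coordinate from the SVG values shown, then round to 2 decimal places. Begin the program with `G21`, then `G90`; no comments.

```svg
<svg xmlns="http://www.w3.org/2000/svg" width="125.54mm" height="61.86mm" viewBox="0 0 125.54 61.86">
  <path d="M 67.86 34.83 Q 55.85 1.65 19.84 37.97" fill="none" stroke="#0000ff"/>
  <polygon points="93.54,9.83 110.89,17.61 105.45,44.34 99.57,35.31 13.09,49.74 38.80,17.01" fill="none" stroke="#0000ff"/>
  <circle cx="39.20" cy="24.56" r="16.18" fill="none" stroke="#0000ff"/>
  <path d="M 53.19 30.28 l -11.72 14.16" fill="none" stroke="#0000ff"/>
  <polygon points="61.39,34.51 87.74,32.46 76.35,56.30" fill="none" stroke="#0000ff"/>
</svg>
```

1 u = 1 mm; y_m = 61.86 − y.

[1] `<path>` quadratic bezier, #0000ff→engrave S239 F3514: (67.86,27.03) → (62.10,37.52) → (54.41,42.45) → (44.81,41.83) → (33.28,35.64) → (19.84,23.89)

[2] `<polygon>` closed polygon, #0000ff→engrave S239 F3514: (93.54,52.03) → (110.89,44.25) → (105.45,17.52) → (99.57,26.55) → (13.09,12.12) → (38.80,44.85) → (93.54,52.03) (closed)

[3] `<circle>` circle, #0000ff→engrave S239 F3514: (55.38,37.30) → (52.29,46.81) → (44.20,52.69) → (34.20,52.69) → (26.11,46.81) → (23.02,37.30) → (26.11,27.79) → (34.20,21.91) → (44.20,21.91) → (52.29,27.79) → (55.38,37.30) (closed)

[4] `<path>` line segment, #0000ff→engrave S239 F3514: (53.19,31.58) → (41.47,17.42)

[5] `<polygon>` regular polygon, #0000ff→engrave S239 F3514: (61.39,27.35) → (87.74,29.40) → (76.35,5.56) → (61.39,27.35) (closed)

G21
G90
G0 X67.86 Y27.03
M3 S239
G01 X62.10 Y37.52 F3514
G01 X54.41 Y42.45
G01 X44.81 Y41.83
G01 X33.28 Y35.64
G01 X19.84 Y23.89
G0 X93.54 Y52.03
M3 S239
G01 X110.89 Y44.25 F3514
G01 X105.45 Y17.52
G01 X99.57 Y26.55
G01 X13.09 Y12.12
G01 X38.80 Y44.85
G01 X93.54 Y52.03
G0 X55.38 Y37.30
M3 S239
G01 X52.29 Y46.81 F3514
G01 X44.20 Y52.69
G01 X34.20 Y52.69
G01 X26.11 Y46.81
G01 X23.02 Y37.30
G01 X26.11 Y27.79
G01 X34.20 Y21.91
G01 X44.20 Y21.91
G01 X52.29 Y27.79
G01 X55.38 Y37.30
G0 X53.19 Y31.58
M3 S239
G01 X41.47 Y17.42 F3514
G0 X61.39 Y27.35
M3 S239
G01 X87.74 Y29.40 F3514
G01 X76.35 Y5.56
G01 X61.39 Y27.35
M5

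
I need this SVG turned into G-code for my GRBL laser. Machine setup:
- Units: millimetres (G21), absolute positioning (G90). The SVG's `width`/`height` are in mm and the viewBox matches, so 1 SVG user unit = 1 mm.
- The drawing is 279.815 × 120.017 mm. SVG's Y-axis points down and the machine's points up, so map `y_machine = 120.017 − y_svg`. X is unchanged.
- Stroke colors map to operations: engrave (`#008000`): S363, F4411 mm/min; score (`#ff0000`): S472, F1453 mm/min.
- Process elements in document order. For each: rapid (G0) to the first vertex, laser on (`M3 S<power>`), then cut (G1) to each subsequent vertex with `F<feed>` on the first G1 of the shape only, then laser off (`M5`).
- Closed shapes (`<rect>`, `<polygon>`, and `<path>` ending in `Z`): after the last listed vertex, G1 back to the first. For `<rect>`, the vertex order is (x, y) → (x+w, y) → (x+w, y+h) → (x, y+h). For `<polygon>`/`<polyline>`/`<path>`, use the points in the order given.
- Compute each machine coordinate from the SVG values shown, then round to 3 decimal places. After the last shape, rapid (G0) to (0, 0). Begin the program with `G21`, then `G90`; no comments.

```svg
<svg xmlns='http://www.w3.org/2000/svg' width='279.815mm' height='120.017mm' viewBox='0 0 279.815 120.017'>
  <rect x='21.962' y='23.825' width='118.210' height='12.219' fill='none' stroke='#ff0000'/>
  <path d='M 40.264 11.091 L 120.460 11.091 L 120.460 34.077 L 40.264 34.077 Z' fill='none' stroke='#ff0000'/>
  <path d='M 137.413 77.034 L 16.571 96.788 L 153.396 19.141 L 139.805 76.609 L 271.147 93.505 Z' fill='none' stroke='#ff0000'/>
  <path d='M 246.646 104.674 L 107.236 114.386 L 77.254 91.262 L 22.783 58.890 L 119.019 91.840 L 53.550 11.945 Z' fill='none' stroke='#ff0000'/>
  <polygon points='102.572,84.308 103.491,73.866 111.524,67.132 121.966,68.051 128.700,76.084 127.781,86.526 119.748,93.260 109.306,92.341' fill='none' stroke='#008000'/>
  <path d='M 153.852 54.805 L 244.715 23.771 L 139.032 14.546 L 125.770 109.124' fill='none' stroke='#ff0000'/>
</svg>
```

G21
G90
G0 X21.962 Y96.192
M3 S472
G1 X140.172 Y96.192 F1453
G1 X140.172 Y83.973
G1 X21.962 Y83.973
G1 X21.962 Y96.192
M5
G0 X40.264 Y108.926
M3 S472
G1 X120.460 Y108.926 F1453
G1 X120.460 Y85.940
G1 X40.264 Y85.940
G1 X40.264 Y108.926
M5
G0 X137.413 Y42.983
M3 S472
G1 X16.571 Y23.229 F1453
G1 X153.396 Y100.876
G1 X139.805 Y43.408
G1 X271.147 Y26.512
G1 X137.413 Y42.983
M5
G0 X246.646 Y15.343
M3 S472
G1 X107.236 Y5.631 F1453
G1 X77.254 Y28.755
G1 X22.783 Y61.127
G1 X119.019 Y28.177
G1 X53.550 Y108.072
G1 X246.646 Y15.343
M5
G0 X102.572 Y35.709
M3 S363
G1 X103.491 Y46.151 F4411
G1 X111.524 Y52.885
G1 X121.966 Y51.966
G1 X128.700 Y43.933
G1 X127.781 Y33.491
G1 X119.748 Y26.757
G1 X109.306 Y27.676
G1 X102.572 Y35.709
M5
G0 X153.852 Y65.212
M3 S472
G1 X244.715 Y96.246 F1453
G1 X139.032 Y105.471
G1 X125.770 Y10.893
M5
G0 X0.000 Y0.000

Since the viewBox matches the mm dimensions, user units are millimetres directly. The only transform is the Y-flip y_m = 120.017 − y_svg.

Shape 1 is a rectangle drawn with `<rect>`. Its stroke #ff0000 means score at S472, F1453. After flipping Y the toolpath is (21.962,96.192) → (140.172,96.192) → (140.172,83.973) → (21.962,83.973) → (21.962,96.192), returning to the start.

Shape 2 is a rectangle drawn with `<path>`. Its stroke #ff0000 means score at S472, F1453. After flipping Y the toolpath is (40.264,108.926) → (120.460,108.926) → (120.460,85.940) → (40.264,85.940) → (40.264,108.926), returning to the start.

Shape 3 is a closed polygon drawn with `<path>`. Its stroke #ff0000 means score at S472, F1453. After flipping Y the toolpath is (137.413,42.983) → (16.571,23.229) → (153.396,100.876) → (139.805,43.408) → (271.147,26.512) → (137.413,42.983), returning to the start.

Shape 4 is a closed polygon drawn with `<path>`. Its stroke #ff0000 means score at S472, F1453. After flipping Y the toolpath is (246.646,15.343) → (107.236,5.631) → (77.254,28.755) → (22.783,61.127) → (119.019,28.177) → (53.550,108.072) → (246.646,15.343), returning to the start.

Shape 5 is a regular polygon drawn with `<polygon>`. Its stroke #008000 means engrave at S363, F4411. After flipping Y the toolpath is (102.572,35.709) → (103.491,46.151) → (111.524,52.885) → (121.966,51.966) → (128.700,43.933) → (127.781,33.491) → (119.748,26.757) → (109.306,27.676) → (102.572,35.709), returning to the start.

Shape 6 is a open polyline drawn with `<path>`. Its stroke #ff0000 means score at S472, F1453. After flipping Y the toolpath is (153.852,65.212) → (244.715,96.246) → (139.032,105.471) → (125.770,10.893).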